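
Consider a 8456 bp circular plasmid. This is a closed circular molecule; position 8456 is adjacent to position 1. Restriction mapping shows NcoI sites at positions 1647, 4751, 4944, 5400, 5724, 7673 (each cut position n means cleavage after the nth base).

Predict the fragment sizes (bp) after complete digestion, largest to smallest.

3104, 2430, 1949, 456, 324, 193 bp

Circular molecule, 6 cuts → 6 fragments:
  4751 − 1647 = 3104 bp
  4944 − 4751 = 193 bp
  5400 − 4944 = 456 bp
  5724 − 5400 = 324 bp
  7673 − 5724 = 1949 bp
  wrap: 8456 − 7673 + 1647 = 2430 bp
Sorted largest to smallest: 3104, 2430, 1949, 456, 324, 193 bp.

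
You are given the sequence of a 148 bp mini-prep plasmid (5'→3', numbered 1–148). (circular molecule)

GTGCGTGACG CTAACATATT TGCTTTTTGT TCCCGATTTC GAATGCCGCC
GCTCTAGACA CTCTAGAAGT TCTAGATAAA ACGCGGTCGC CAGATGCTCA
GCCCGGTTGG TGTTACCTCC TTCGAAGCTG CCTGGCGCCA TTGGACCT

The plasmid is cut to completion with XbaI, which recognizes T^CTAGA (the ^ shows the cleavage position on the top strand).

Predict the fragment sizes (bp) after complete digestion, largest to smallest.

XbaI sites (TCTAGA) start at positions 53, 62, 71.
XbaI cuts after the first base of each site, so after positions 53, 62, 71.
Circular molecule, 3 cuts → 3 fragments:
  54–62 → 9 bp
  63–71 → 9 bp
  72–148 then 1–53 → 77 + 53 = 130 bp
Sorted largest to smallest: 130, 9, 9 bp.

130, 9, 9 bp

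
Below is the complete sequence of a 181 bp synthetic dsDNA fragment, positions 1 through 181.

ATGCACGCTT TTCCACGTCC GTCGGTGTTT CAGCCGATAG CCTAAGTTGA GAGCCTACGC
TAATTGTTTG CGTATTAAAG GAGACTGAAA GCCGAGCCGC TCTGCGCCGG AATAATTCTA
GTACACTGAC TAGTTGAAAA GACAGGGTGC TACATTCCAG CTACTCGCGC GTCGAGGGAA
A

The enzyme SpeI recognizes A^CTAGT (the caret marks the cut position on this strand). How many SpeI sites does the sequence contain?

ACTAGT occurs starting at position 129.
SpeI cuts at 1 site.

1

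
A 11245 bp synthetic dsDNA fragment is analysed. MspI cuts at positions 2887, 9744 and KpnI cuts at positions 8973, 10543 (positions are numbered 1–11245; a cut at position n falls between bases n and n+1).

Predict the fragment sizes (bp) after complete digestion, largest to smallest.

Combined cut positions (sorted): 2887, 8973, 9744, 10543.
Linear molecule, 4 cuts → 5 fragments:
  2887 − 0 = 2887 bp
  8973 − 2887 = 6086 bp
  9744 − 8973 = 771 bp
  10543 − 9744 = 799 bp
  11245 − 10543 = 702 bp
Sorted largest to smallest: 6086, 2887, 799, 771, 702 bp.

6086, 2887, 799, 771, 702 bp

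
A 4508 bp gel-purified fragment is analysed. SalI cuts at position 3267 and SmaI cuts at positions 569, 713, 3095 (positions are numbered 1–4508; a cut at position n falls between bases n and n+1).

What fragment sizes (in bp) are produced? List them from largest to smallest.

2382, 1241, 569, 172, 144 bp

Combined cut positions (sorted): 569, 713, 3095, 3267.
Linear molecule, 4 cuts → 5 fragments:
  569 − 0 = 569 bp
  713 − 569 = 144 bp
  3095 − 713 = 2382 bp
  3267 − 3095 = 172 bp
  4508 − 3267 = 1241 bp
Sorted largest to smallest: 2382, 1241, 569, 172, 144 bp.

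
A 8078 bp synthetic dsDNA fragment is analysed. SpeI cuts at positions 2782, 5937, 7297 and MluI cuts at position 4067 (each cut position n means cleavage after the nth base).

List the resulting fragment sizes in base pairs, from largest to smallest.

2782, 1870, 1360, 1285, 781 bp

Combined cut positions (sorted): 2782, 4067, 5937, 7297.
Linear molecule, 4 cuts → 5 fragments:
  2782 − 0 = 2782 bp
  4067 − 2782 = 1285 bp
  5937 − 4067 = 1870 bp
  7297 − 5937 = 1360 bp
  8078 − 7297 = 781 bp
Sorted largest to smallest: 2782, 1870, 1360, 1285, 781 bp.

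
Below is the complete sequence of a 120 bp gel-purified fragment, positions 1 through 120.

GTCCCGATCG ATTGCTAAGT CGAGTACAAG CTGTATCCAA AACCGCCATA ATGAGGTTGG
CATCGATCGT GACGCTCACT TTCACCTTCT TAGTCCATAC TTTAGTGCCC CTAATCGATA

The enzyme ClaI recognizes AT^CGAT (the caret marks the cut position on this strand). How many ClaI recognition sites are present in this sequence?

3

ATCGAT occurs starting at positions 7, 62, 114.
ClaI cuts at 3 sites.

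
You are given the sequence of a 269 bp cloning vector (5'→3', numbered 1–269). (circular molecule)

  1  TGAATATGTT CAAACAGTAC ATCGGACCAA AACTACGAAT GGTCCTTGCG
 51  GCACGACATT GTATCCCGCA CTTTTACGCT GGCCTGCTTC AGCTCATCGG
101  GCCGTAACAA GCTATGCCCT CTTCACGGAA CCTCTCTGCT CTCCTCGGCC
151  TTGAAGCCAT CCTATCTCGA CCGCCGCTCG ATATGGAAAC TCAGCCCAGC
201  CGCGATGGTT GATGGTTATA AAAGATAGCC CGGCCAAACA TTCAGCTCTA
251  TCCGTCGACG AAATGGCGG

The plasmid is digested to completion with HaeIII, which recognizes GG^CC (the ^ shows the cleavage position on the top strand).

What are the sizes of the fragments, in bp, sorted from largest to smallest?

HaeIII sites (GGCC) start at positions 81, 100, 147, 232.
HaeIII cuts after base 2 of each site, so after positions 82, 101, 148, 233.
Circular molecule, 4 cuts → 4 fragments:
  83–101 → 19 bp
  102–148 → 47 bp
  149–233 → 85 bp
  234–269 then 1–82 → 36 + 82 = 118 bp
Sorted largest to smallest: 118, 85, 47, 19 bp.

118, 85, 47, 19 bp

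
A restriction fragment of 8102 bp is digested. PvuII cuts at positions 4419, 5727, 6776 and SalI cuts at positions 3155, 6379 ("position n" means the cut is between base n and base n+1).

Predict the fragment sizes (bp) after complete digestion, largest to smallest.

3155, 1326, 1308, 1264, 652, 397 bp

Combined cut positions (sorted): 3155, 4419, 5727, 6379, 6776.
Linear molecule, 5 cuts → 6 fragments:
  3155 − 0 = 3155 bp
  4419 − 3155 = 1264 bp
  5727 − 4419 = 1308 bp
  6379 − 5727 = 652 bp
  6776 − 6379 = 397 bp
  8102 − 6776 = 1326 bp
Sorted largest to smallest: 3155, 1326, 1308, 1264, 652, 397 bp.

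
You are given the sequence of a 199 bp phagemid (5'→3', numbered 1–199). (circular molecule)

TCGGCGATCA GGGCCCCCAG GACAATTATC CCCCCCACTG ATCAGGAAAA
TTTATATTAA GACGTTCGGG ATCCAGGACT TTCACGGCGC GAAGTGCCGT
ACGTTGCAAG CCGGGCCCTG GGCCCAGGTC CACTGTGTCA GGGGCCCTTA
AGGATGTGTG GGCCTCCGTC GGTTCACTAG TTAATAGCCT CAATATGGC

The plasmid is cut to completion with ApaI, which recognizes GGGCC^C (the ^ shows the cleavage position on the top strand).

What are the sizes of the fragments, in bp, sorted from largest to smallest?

ApaI sites (GGGCCC) start at positions 11, 113, 120, 142.
ApaI cuts after base 5 of each site (before the last base), so after positions 15, 117, 124, 146.
Circular molecule, 4 cuts → 4 fragments:
  16–117 → 102 bp
  118–124 → 7 bp
  125–146 → 22 bp
  147–199 then 1–15 → 53 + 15 = 68 bp
Sorted largest to smallest: 102, 68, 22, 7 bp.

102, 68, 22, 7 bp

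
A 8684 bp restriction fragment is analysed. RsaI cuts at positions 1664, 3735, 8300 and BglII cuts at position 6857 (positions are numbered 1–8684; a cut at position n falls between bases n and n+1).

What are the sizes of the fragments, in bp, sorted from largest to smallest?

3122, 2071, 1664, 1443, 384 bp

Combined cut positions (sorted): 1664, 3735, 6857, 8300.
Linear molecule, 4 cuts → 5 fragments:
  1664 − 0 = 1664 bp
  3735 − 1664 = 2071 bp
  6857 − 3735 = 3122 bp
  8300 − 6857 = 1443 bp
  8684 − 8300 = 384 bp
Sorted largest to smallest: 3122, 2071, 1664, 1443, 384 bp.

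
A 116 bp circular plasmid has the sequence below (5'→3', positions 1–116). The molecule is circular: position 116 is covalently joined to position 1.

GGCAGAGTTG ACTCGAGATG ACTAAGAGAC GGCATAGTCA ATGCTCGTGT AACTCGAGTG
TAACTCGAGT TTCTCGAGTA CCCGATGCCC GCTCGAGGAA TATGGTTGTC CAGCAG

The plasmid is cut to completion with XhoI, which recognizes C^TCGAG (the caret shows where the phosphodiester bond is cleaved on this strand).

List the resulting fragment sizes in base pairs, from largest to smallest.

XhoI sites (CTCGAG) start at positions 12, 53, 64, 73, 92.
XhoI cuts after the first base of each site, so after positions 12, 53, 64, 73, 92.
Circular molecule, 5 cuts → 5 fragments:
  13–53 → 41 bp
  54–64 → 11 bp
  65–73 → 9 bp
  74–92 → 19 bp
  93–116 then 1–12 → 24 + 12 = 36 bp
Sorted largest to smallest: 41, 36, 19, 11, 9 bp.

41, 36, 19, 11, 9 bp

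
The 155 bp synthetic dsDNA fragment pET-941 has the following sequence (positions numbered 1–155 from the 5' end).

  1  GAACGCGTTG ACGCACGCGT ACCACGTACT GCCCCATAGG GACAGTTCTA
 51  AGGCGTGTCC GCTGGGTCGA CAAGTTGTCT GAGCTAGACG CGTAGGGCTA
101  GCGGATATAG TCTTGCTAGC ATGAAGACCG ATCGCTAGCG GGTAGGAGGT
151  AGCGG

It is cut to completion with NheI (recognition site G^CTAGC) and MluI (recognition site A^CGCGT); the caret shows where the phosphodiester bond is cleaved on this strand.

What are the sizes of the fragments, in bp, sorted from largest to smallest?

NheI sites (GCTAGC) start at positions 97, 115, 134.
NheI cuts after the first base of each site, so after positions 97, 115, 134.
MluI sites (ACGCGT) start at positions 3, 15, 88.
MluI cuts after the first base of each site, so after positions 3, 15, 88.
Combined cut positions: 3, 15, 88, 97, 115, 134.
Linear molecule, 6 cuts → 7 fragments:
  1–3 → 3 bp
  4–15 → 12 bp
  16–88 → 73 bp
  89–97 → 9 bp
  98–115 → 18 bp
  116–134 → 19 bp
  135–155 → 21 bp
Sorted largest to smallest: 73, 21, 19, 18, 12, 9, 3 bp.

73, 21, 19, 18, 12, 9, 3 bp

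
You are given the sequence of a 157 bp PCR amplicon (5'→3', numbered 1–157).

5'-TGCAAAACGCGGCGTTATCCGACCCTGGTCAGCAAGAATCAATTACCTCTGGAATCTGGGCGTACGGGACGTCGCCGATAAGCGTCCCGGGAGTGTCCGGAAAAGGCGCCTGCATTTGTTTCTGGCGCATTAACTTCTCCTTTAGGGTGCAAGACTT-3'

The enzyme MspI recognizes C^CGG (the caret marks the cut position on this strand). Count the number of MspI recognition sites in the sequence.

2

CCGG occurs starting at positions 87, 97.
MspI cuts at 2 sites.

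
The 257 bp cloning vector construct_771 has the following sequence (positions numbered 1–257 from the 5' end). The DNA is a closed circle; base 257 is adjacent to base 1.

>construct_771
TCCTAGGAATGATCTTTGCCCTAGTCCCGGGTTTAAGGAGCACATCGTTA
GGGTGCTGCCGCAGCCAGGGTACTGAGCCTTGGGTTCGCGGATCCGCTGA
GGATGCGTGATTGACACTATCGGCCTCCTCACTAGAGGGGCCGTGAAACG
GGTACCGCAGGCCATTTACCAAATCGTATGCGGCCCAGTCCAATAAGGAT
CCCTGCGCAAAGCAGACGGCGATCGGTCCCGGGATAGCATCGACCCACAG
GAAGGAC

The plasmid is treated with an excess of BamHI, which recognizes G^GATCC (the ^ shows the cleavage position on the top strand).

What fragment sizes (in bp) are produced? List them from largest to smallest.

BamHI sites (GGATCC) start at positions 90, 197.
BamHI cuts after the first base of each site, so after positions 90, 197.
Circular molecule, 2 cuts → 2 fragments:
  91–197 → 107 bp
  198–257 then 1–90 → 60 + 90 = 150 bp
Sorted largest to smallest: 150, 107 bp.

150, 107 bp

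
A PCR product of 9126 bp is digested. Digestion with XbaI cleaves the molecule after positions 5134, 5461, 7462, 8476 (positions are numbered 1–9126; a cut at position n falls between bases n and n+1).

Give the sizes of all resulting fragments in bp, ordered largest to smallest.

5134, 2001, 1014, 650, 327 bp

Linear molecule, 4 cuts → 5 fragments:
  5134 − 0 = 5134 bp
  5461 − 5134 = 327 bp
  7462 − 5461 = 2001 bp
  8476 − 7462 = 1014 bp
  9126 − 8476 = 650 bp
Sorted largest to smallest: 5134, 2001, 1014, 650, 327 bp.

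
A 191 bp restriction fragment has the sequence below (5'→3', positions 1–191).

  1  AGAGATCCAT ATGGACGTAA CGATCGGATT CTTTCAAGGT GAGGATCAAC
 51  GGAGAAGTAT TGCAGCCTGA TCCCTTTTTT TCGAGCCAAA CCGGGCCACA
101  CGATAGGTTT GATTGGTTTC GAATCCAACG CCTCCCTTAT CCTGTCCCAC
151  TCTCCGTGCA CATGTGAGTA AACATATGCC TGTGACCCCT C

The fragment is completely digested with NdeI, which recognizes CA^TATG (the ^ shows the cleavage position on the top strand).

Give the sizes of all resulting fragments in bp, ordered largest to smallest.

NdeI sites (CATATG) start at positions 8, 173.
NdeI cuts after base 2 of each site, so after positions 9, 174.
Linear molecule, 2 cuts → 3 fragments:
  1–9 → 9 bp
  10–174 → 165 bp
  175–191 → 17 bp
Sorted largest to smallest: 165, 17, 9 bp.

165, 17, 9 bp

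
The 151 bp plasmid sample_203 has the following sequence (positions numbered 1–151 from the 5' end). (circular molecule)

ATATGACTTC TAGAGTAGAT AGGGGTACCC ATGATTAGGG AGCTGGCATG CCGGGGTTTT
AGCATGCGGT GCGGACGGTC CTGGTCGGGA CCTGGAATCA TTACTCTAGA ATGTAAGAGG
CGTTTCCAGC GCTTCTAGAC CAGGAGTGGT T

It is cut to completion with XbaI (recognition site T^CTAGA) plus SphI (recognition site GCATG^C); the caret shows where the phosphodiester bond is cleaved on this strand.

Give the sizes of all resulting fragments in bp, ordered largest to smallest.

XbaI sites (TCTAGA) start at positions 9, 105, 134.
XbaI cuts after the first base of each site, so after positions 9, 105, 134.
SphI sites (GCATGC) start at positions 46, 62.
SphI cuts after base 5 of each site (before the last base), so after positions 50, 66.
Combined cut positions: 9, 50, 66, 105, 134.
Circular molecule, 5 cuts → 5 fragments:
  10–50 → 41 bp
  51–66 → 16 bp
  67–105 → 39 bp
  106–134 → 29 bp
  135–151 then 1–9 → 17 + 9 = 26 bp
Sorted largest to smallest: 41, 39, 29, 26, 16 bp.

41, 39, 29, 26, 16 bp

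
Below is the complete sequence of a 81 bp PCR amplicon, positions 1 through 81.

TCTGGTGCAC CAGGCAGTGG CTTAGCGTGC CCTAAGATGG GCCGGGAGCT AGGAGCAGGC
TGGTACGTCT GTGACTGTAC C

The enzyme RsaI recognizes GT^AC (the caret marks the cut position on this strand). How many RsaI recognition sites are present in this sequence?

GTAC occurs starting at positions 63, 77.
RsaI cuts at 2 sites.

2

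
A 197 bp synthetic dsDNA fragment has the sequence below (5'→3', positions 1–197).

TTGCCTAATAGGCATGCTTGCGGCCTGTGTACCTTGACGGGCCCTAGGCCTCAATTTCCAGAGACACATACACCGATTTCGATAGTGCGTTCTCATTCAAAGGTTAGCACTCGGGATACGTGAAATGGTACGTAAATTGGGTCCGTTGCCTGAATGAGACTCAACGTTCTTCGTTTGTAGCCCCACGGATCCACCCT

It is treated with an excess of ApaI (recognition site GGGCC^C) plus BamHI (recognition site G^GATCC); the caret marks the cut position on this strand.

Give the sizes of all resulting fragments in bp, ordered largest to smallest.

144, 43, 10 bp

The ApaI site (GGGCCC) starts at position 39.
ApaI cuts after base 5 of each site (before the last base), so after position 43.
The BamHI site (GGATCC) starts at position 187.
BamHI cuts after the first base of each site, so after position 187.
Combined cut positions: 43, 187.
Linear molecule, 2 cuts → 3 fragments:
  1–43 → 43 bp
  44–187 → 144 bp
  188–197 → 10 bp
Sorted largest to smallest: 144, 43, 10 bp.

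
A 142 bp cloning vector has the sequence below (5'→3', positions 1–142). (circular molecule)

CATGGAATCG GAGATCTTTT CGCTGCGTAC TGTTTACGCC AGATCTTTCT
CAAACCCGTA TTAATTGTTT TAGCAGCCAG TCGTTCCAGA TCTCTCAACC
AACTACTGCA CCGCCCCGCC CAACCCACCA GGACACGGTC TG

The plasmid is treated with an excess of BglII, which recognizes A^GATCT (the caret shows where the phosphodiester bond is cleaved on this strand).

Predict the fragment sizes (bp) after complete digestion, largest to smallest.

66, 47, 29 bp

BglII sites (AGATCT) start at positions 12, 41, 88.
BglII cuts after the first base of each site, so after positions 12, 41, 88.
Circular molecule, 3 cuts → 3 fragments:
  13–41 → 29 bp
  42–88 → 47 bp
  89–142 then 1–12 → 54 + 12 = 66 bp
Sorted largest to smallest: 66, 47, 29 bp.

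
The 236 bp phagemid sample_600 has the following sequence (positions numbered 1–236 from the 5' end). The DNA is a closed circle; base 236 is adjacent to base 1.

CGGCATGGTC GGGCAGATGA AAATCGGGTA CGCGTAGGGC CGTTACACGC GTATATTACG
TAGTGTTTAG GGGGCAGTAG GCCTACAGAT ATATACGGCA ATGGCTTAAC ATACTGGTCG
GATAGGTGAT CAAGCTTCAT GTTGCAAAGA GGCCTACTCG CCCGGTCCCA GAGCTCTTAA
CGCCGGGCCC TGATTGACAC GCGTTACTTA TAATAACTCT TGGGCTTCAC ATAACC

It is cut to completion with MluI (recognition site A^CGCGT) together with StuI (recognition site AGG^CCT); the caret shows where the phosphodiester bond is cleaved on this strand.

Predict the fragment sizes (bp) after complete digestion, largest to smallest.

MluI sites (ACGCGT) start at positions 30, 47, 199.
MluI cuts after the first base of each site, so after positions 30, 47, 199.
StuI sites (AGGCCT) start at positions 79, 150.
StuI cuts after base 3 of each site, so after positions 81, 152.
Combined cut positions: 30, 47, 81, 152, 199.
Circular molecule, 5 cuts → 5 fragments:
  31–47 → 17 bp
  48–81 → 34 bp
  82–152 → 71 bp
  153–199 → 47 bp
  200–236 then 1–30 → 37 + 30 = 67 bp
Sorted largest to smallest: 71, 67, 47, 34, 17 bp.

71, 67, 47, 34, 17 bp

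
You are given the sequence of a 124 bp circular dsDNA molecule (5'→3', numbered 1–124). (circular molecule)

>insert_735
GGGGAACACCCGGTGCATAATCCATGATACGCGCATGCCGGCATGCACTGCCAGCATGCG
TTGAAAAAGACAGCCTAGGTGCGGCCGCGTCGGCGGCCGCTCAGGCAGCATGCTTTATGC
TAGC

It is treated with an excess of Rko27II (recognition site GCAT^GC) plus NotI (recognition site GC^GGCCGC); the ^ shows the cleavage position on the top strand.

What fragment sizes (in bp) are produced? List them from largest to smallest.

49, 25, 17, 13, 12, 8 bp

Rko27II sites (GCATGC) start at positions 33, 41, 54, 108.
Rko27II cuts after base 4 of each site, so after positions 36, 44, 57, 111.
NotI sites (GCGGCCGC) start at positions 81, 93.
NotI cuts after base 2 of each site, so after positions 82, 94.
Combined cut positions: 36, 44, 57, 82, 94, 111.
Circular molecule, 6 cuts → 6 fragments:
  37–44 → 8 bp
  45–57 → 13 bp
  58–82 → 25 bp
  83–94 → 12 bp
  95–111 → 17 bp
  112–124 then 1–36 → 13 + 36 = 49 bp
Sorted largest to smallest: 49, 25, 17, 13, 12, 8 bp.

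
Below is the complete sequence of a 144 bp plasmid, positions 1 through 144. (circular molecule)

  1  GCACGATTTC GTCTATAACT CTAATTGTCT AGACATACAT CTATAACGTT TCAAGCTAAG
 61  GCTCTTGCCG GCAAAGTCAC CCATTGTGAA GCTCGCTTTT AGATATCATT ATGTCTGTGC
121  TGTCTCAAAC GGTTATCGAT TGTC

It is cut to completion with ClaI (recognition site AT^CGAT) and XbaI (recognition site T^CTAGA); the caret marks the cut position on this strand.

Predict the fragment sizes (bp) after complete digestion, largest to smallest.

108, 36 bp

The ClaI site (ATCGAT) starts at position 135.
ClaI cuts after base 2 of each site, so after position 136.
The XbaI site (TCTAGA) starts at position 28.
XbaI cuts after the first base of each site, so after position 28.
Combined cut positions: 28, 136.
Circular molecule, 2 cuts → 2 fragments:
  29–136 → 108 bp
  137–144 then 1–28 → 8 + 28 = 36 bp
Sorted largest to smallest: 108, 36 bp.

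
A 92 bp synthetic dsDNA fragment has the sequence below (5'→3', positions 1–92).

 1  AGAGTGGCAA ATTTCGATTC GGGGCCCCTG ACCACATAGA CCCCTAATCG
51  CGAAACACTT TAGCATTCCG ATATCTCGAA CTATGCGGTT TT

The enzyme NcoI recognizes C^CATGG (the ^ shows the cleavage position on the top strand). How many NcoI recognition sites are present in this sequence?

0

No occurrence of CCATGG is present in the sequence.
NcoI does not cut: 0 sites.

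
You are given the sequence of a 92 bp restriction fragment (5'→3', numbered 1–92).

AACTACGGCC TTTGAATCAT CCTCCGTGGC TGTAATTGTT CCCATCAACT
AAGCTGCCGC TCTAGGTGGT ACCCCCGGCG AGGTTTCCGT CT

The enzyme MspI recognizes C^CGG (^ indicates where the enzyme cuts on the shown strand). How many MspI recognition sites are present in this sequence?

1

CCGG occurs starting at position 75.
MspI cuts at 1 site.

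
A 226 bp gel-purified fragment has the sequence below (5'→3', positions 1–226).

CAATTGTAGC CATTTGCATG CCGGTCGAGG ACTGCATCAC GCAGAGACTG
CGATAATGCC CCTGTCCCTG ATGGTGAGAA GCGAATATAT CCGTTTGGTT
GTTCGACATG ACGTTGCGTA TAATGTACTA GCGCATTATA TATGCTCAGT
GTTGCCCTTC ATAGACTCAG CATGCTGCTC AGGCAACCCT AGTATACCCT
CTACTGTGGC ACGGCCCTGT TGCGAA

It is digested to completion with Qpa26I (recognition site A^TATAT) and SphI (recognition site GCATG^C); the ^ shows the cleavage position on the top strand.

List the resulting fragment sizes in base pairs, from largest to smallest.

65, 53, 52, 36, 20 bp

Qpa26I sites (ATATAT) start at positions 85, 138.
Qpa26I cuts after the first base of each site, so after positions 85, 138.
SphI sites (GCATGC) start at positions 16, 170.
SphI cuts after base 5 of each site (before the last base), so after positions 20, 174.
Combined cut positions: 20, 85, 138, 174.
Linear molecule, 4 cuts → 5 fragments:
  1–20 → 20 bp
  21–85 → 65 bp
  86–138 → 53 bp
  139–174 → 36 bp
  175–226 → 52 bp
Sorted largest to smallest: 65, 53, 52, 36, 20 bp.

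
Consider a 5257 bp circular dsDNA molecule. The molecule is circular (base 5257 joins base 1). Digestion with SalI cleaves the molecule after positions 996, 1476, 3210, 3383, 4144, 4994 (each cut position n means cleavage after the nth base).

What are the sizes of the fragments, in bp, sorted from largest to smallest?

Circular molecule, 6 cuts → 6 fragments:
  1476 − 996 = 480 bp
  3210 − 1476 = 1734 bp
  3383 − 3210 = 173 bp
  4144 − 3383 = 761 bp
  4994 − 4144 = 850 bp
  wrap: 5257 − 4994 + 996 = 1259 bp
Sorted largest to smallest: 1734, 1259, 850, 761, 480, 173 bp.

1734, 1259, 850, 761, 480, 173 bp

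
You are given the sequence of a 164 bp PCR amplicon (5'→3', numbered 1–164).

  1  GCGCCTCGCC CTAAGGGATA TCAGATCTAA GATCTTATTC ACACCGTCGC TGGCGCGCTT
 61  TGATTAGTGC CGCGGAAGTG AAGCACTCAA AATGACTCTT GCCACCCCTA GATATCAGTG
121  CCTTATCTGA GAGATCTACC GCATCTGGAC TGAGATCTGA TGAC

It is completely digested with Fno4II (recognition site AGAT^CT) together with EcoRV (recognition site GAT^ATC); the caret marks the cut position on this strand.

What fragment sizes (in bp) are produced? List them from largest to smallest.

80, 22, 21, 19, 8, 7, 7 bp

Fno4II sites (AGATCT) start at positions 23, 30, 132, 153.
Fno4II cuts after base 4 of each site, so after positions 26, 33, 135, 156.
EcoRV sites (GATATC) start at positions 17, 111.
EcoRV cuts after base 3 of each site, so after positions 19, 113.
Combined cut positions: 19, 26, 33, 113, 135, 156.
Linear molecule, 6 cuts → 7 fragments:
  1–19 → 19 bp
  20–26 → 7 bp
  27–33 → 7 bp
  34–113 → 80 bp
  114–135 → 22 bp
  136–156 → 21 bp
  157–164 → 8 bp
Sorted largest to smallest: 80, 22, 21, 19, 8, 7, 7 bp.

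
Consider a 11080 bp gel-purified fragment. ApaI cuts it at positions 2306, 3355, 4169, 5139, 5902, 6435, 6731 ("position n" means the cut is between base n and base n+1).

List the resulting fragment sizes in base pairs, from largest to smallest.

4349, 2306, 1049, 970, 814, 763, 533, 296 bp

Linear molecule, 7 cuts → 8 fragments:
  2306 − 0 = 2306 bp
  3355 − 2306 = 1049 bp
  4169 − 3355 = 814 bp
  5139 − 4169 = 970 bp
  5902 − 5139 = 763 bp
  6435 − 5902 = 533 bp
  6731 − 6435 = 296 bp
  11080 − 6731 = 4349 bp
Sorted largest to smallest: 4349, 2306, 1049, 970, 814, 763, 533, 296 bp.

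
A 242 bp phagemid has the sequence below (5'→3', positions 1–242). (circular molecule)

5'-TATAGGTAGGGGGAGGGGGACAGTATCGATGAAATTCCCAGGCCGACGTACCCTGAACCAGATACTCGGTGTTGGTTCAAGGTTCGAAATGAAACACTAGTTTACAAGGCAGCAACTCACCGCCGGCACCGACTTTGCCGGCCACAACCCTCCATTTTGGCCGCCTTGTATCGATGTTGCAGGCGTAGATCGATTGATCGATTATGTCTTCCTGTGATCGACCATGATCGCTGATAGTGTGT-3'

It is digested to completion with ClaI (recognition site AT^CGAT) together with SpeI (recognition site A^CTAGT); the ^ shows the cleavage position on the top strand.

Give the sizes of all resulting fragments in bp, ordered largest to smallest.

75, 70, 70, 19, 8 bp

ClaI sites (ATCGAT) start at positions 25, 170, 189, 197.
ClaI cuts after base 2 of each site, so after positions 26, 171, 190, 198.
The SpeI site (ACTAGT) starts at position 96.
SpeI cuts after the first base of each site, so after position 96.
Combined cut positions: 26, 96, 171, 190, 198.
Circular molecule, 5 cuts → 5 fragments:
  27–96 → 70 bp
  97–171 → 75 bp
  172–190 → 19 bp
  191–198 → 8 bp
  199–242 then 1–26 → 44 + 26 = 70 bp
Sorted largest to smallest: 75, 70, 70, 19, 8 bp.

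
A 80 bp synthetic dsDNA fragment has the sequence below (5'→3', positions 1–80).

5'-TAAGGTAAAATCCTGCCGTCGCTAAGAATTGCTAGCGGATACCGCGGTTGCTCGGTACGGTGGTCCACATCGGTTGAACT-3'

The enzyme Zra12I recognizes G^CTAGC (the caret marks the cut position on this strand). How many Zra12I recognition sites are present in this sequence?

GCTAGC occurs starting at position 31.
Zra12I cuts at 1 site.

1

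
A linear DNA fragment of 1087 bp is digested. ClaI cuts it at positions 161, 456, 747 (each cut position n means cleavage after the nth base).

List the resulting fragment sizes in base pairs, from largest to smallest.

Linear molecule, 3 cuts → 4 fragments:
  161 − 0 = 161 bp
  456 − 161 = 295 bp
  747 − 456 = 291 bp
  1087 − 747 = 340 bp
Sorted largest to smallest: 340, 295, 291, 161 bp.

340, 295, 291, 161 bp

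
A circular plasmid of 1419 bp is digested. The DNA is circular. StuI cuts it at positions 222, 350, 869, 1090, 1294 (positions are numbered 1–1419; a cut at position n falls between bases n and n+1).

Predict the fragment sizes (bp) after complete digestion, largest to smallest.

Circular molecule, 5 cuts → 5 fragments:
  350 − 222 = 128 bp
  869 − 350 = 519 bp
  1090 − 869 = 221 bp
  1294 − 1090 = 204 bp
  wrap: 1419 − 1294 + 222 = 347 bp
Sorted largest to smallest: 519, 347, 221, 204, 128 bp.

519, 347, 221, 204, 128 bp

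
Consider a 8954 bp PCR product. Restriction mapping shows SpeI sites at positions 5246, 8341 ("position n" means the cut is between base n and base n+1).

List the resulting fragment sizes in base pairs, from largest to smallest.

5246, 3095, 613 bp

Linear molecule, 2 cuts → 3 fragments:
  5246 − 0 = 5246 bp
  8341 − 5246 = 3095 bp
  8954 − 8341 = 613 bp
Sorted largest to smallest: 5246, 3095, 613 bp.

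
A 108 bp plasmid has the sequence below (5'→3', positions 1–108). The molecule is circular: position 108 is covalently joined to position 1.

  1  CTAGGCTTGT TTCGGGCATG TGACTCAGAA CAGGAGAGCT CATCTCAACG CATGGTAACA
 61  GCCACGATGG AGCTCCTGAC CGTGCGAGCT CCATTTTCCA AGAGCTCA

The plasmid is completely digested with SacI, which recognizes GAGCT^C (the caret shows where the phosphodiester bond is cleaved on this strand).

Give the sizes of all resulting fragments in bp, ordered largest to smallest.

SacI sites (GAGCTC) start at positions 36, 70, 86, 102.
SacI cuts after base 5 of each site (before the last base), so after positions 40, 74, 90, 106.
Circular molecule, 4 cuts → 4 fragments:
  41–74 → 34 bp
  75–90 → 16 bp
  91–106 → 16 bp
  107–108 then 1–40 → 2 + 40 = 42 bp
Sorted largest to smallest: 42, 34, 16, 16 bp.

42, 34, 16, 16 bp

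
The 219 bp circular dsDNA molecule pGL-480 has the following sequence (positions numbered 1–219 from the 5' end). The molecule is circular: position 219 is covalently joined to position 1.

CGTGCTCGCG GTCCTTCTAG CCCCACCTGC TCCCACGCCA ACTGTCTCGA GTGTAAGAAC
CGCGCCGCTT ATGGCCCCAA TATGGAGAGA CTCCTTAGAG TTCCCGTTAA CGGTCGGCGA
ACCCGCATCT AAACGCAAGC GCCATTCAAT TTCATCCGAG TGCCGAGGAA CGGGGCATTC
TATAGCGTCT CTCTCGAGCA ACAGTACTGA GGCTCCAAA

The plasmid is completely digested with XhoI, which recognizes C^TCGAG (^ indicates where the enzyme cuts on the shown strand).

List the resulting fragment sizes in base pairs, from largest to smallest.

XhoI sites (CTCGAG) start at positions 46, 193.
XhoI cuts after the first base of each site, so after positions 46, 193.
Circular molecule, 2 cuts → 2 fragments:
  47–193 → 147 bp
  194–219 then 1–46 → 26 + 46 = 72 bp
Sorted largest to smallest: 147, 72 bp.

147, 72 bp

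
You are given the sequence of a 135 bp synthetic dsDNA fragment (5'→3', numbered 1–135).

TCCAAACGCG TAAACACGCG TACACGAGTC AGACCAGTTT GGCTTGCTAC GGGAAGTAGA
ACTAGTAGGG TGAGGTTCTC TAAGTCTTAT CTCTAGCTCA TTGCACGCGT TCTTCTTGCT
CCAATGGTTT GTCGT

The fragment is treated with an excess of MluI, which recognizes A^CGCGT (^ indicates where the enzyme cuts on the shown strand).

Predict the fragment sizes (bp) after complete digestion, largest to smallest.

MluI sites (ACGCGT) start at positions 6, 16, 105.
MluI cuts after the first base of each site, so after positions 6, 16, 105.
Linear molecule, 3 cuts → 4 fragments:
  1–6 → 6 bp
  7–16 → 10 bp
  17–105 → 89 bp
  106–135 → 30 bp
Sorted largest to smallest: 89, 30, 10, 6 bp.

89, 30, 10, 6 bp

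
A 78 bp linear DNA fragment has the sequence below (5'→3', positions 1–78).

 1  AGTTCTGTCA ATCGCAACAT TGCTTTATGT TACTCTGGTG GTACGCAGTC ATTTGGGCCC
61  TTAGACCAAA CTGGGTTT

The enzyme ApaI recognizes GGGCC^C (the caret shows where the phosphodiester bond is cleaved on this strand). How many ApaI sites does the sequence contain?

GGGCCC occurs starting at position 55.
ApaI cuts at 1 site.

1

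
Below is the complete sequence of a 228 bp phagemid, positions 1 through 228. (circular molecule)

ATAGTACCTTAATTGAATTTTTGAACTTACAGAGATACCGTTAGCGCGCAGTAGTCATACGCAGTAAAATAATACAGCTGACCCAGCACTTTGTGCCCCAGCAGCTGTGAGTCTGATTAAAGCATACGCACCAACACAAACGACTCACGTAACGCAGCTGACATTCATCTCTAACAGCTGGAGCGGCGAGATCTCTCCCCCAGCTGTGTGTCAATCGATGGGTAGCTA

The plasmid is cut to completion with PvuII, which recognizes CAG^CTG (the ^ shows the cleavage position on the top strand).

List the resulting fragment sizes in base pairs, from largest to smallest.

102, 53, 27, 26, 20 bp

PvuII sites (CAGCTG) start at positions 75, 102, 155, 175, 201.
PvuII cuts after base 3 of each site, so after positions 77, 104, 157, 177, 203.
Circular molecule, 5 cuts → 5 fragments:
  78–104 → 27 bp
  105–157 → 53 bp
  158–177 → 20 bp
  178–203 → 26 bp
  204–228 then 1–77 → 25 + 77 = 102 bp
Sorted largest to smallest: 102, 53, 27, 26, 20 bp.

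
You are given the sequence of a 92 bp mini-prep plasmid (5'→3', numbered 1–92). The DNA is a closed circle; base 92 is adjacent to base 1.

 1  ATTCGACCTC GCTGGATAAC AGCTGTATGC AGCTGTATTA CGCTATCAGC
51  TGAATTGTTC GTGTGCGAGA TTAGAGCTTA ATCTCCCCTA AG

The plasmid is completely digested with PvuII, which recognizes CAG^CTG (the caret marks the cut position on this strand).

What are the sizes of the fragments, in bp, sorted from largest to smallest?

PvuII sites (CAGCTG) start at positions 20, 30, 47.
PvuII cuts after base 3 of each site, so after positions 22, 32, 49.
Circular molecule, 3 cuts → 3 fragments:
  23–32 → 10 bp
  33–49 → 17 bp
  50–92 then 1–22 → 43 + 22 = 65 bp
Sorted largest to smallest: 65, 17, 10 bp.

65, 17, 10 bp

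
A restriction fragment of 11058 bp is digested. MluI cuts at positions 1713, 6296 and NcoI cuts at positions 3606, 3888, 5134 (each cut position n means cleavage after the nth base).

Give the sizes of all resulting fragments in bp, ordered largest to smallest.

Combined cut positions (sorted): 1713, 3606, 3888, 5134, 6296.
Linear molecule, 5 cuts → 6 fragments:
  1713 − 0 = 1713 bp
  3606 − 1713 = 1893 bp
  3888 − 3606 = 282 bp
  5134 − 3888 = 1246 bp
  6296 − 5134 = 1162 bp
  11058 − 6296 = 4762 bp
Sorted largest to smallest: 4762, 1893, 1713, 1246, 1162, 282 bp.

4762, 1893, 1713, 1246, 1162, 282 bp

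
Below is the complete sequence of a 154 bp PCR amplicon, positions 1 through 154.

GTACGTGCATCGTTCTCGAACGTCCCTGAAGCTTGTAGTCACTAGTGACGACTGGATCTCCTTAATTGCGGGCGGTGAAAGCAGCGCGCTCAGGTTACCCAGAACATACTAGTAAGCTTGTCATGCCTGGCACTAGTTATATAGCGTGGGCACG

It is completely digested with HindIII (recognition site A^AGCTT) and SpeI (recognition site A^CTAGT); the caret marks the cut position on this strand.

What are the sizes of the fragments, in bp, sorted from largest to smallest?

HindIII sites (AAGCTT) start at positions 29, 114.
HindIII cuts after the first base of each site, so after positions 29, 114.
SpeI sites (ACTAGT) start at positions 41, 108, 132.
SpeI cuts after the first base of each site, so after positions 41, 108, 132.
Combined cut positions: 29, 41, 108, 114, 132.
Linear molecule, 5 cuts → 6 fragments:
  1–29 → 29 bp
  30–41 → 12 bp
  42–108 → 67 bp
  109–114 → 6 bp
  115–132 → 18 bp
  133–154 → 22 bp
Sorted largest to smallest: 67, 29, 22, 18, 12, 6 bp.

67, 29, 22, 18, 12, 6 bp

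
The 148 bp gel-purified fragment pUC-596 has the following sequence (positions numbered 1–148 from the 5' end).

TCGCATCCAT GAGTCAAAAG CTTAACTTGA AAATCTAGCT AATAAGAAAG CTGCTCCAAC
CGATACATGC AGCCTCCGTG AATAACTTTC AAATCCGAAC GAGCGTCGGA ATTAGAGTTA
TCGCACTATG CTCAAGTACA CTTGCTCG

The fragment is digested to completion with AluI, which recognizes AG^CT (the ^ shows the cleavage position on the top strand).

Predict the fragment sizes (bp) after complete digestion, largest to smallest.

AluI sites (AGCT) start at positions 19, 37, 49.
AluI cuts after base 2 of each site, so after positions 20, 38, 50.
Linear molecule, 3 cuts → 4 fragments:
  1–20 → 20 bp
  21–38 → 18 bp
  39–50 → 12 bp
  51–148 → 98 bp
Sorted largest to smallest: 98, 20, 18, 12 bp.

98, 20, 18, 12 bp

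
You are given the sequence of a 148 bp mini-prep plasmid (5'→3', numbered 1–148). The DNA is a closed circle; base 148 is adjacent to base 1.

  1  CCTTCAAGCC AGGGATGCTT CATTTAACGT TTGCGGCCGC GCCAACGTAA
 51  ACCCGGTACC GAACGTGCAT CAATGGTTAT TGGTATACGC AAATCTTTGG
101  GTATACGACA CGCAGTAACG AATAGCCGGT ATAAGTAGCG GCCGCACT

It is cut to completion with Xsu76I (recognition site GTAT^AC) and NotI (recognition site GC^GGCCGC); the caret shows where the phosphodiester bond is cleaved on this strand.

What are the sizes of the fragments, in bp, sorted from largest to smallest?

Xsu76I sites (GTATAC) start at positions 83, 101.
Xsu76I cuts after base 4 of each site, so after positions 86, 104.
NotI sites (GCGGCCGC) start at positions 33, 138.
NotI cuts after base 2 of each site, so after positions 34, 139.
Combined cut positions: 34, 86, 104, 139.
Circular molecule, 4 cuts → 4 fragments:
  35–86 → 52 bp
  87–104 → 18 bp
  105–139 → 35 bp
  140–148 then 1–34 → 9 + 34 = 43 bp
Sorted largest to smallest: 52, 43, 35, 18 bp.

52, 43, 35, 18 bp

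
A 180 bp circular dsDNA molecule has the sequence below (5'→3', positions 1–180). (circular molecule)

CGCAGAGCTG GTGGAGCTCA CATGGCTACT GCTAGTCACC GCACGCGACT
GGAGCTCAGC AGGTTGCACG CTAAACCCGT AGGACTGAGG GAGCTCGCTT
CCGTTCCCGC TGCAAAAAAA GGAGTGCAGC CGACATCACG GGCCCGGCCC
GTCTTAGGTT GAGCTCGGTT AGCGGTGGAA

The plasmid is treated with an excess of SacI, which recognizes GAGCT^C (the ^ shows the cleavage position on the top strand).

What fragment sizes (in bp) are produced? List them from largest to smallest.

SacI sites (GAGCTC) start at positions 14, 52, 91, 161.
SacI cuts after base 5 of each site (before the last base), so after positions 18, 56, 95, 165.
Circular molecule, 4 cuts → 4 fragments:
  19–56 → 38 bp
  57–95 → 39 bp
  96–165 → 70 bp
  166–180 then 1–18 → 15 + 18 = 33 bp
Sorted largest to smallest: 70, 39, 38, 33 bp.

70, 39, 38, 33 bp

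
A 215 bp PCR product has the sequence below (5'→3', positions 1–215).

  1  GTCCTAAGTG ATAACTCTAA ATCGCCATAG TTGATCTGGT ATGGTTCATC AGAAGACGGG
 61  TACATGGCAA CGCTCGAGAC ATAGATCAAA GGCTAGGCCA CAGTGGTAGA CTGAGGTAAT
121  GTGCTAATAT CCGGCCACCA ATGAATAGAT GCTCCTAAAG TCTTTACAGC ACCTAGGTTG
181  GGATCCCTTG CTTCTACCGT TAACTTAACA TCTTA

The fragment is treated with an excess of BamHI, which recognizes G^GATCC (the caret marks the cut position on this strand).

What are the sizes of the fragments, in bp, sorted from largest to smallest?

The BamHI site (GGATCC) starts at position 181.
BamHI cuts after the first base of each site, so after position 181.
Linear molecule, 1 cut → 2 fragments:
  1–181 → 181 bp
  182–215 → 34 bp
Sorted largest to smallest: 181, 34 bp.

181, 34 bp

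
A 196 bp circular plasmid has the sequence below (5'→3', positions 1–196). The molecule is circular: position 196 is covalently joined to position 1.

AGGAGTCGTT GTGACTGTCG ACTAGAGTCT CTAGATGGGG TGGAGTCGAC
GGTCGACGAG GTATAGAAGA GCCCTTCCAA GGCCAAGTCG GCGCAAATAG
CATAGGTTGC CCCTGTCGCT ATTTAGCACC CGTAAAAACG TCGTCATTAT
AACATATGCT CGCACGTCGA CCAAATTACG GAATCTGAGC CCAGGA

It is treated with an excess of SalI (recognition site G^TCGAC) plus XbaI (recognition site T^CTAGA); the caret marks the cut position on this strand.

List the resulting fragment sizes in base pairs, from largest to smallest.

SalI sites (GTCGAC) start at positions 17, 45, 52, 166.
SalI cuts after the first base of each site, so after positions 17, 45, 52, 166.
The XbaI site (TCTAGA) starts at position 30.
XbaI cuts after the first base of each site, so after position 30.
Combined cut positions: 17, 30, 45, 52, 166.
Circular molecule, 5 cuts → 5 fragments:
  18–30 → 13 bp
  31–45 → 15 bp
  46–52 → 7 bp
  53–166 → 114 bp
  167–196 then 1–17 → 30 + 17 = 47 bp
Sorted largest to smallest: 114, 47, 15, 13, 7 bp.

114, 47, 15, 13, 7 bp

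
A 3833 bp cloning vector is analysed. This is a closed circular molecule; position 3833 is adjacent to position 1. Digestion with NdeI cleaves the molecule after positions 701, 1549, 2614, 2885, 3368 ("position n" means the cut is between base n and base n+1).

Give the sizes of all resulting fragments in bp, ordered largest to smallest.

1166, 1065, 848, 483, 271 bp

Circular molecule, 5 cuts → 5 fragments:
  1549 − 701 = 848 bp
  2614 − 1549 = 1065 bp
  2885 − 2614 = 271 bp
  3368 − 2885 = 483 bp
  wrap: 3833 − 3368 + 701 = 1166 bp
Sorted largest to smallest: 1166, 1065, 848, 483, 271 bp.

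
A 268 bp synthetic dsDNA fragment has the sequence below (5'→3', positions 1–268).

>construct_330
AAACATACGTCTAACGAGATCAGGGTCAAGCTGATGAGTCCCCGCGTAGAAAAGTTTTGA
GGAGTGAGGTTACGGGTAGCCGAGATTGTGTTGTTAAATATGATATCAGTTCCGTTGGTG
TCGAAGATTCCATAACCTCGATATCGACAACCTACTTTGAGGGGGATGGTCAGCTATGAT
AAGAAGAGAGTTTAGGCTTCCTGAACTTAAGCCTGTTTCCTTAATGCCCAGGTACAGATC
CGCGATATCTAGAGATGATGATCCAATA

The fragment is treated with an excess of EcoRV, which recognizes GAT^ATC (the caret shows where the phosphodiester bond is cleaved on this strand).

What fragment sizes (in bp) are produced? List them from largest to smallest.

104, 104, 38, 22 bp

EcoRV sites (GATATC) start at positions 102, 140, 244.
EcoRV cuts after base 3 of each site, so after positions 104, 142, 246.
Linear molecule, 3 cuts → 4 fragments:
  1–104 → 104 bp
  105–142 → 38 bp
  143–246 → 104 bp
  247–268 → 22 bp
Sorted largest to smallest: 104, 104, 38, 22 bp.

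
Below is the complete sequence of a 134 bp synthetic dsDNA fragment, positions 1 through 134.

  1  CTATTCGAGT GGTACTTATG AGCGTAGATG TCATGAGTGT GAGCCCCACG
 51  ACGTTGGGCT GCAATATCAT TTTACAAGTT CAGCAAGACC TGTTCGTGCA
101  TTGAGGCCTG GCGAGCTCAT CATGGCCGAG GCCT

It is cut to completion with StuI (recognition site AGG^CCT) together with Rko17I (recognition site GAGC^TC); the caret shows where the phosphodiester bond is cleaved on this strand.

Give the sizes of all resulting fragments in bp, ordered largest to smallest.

106, 15, 10, 3 bp

StuI sites (AGGCCT) start at positions 104, 129.
StuI cuts after base 3 of each site, so after positions 106, 131.
The Rko17I site (GAGCTC) starts at position 113.
Rko17I cuts after base 4 of each site, so after position 116.
Combined cut positions: 106, 116, 131.
Linear molecule, 3 cuts → 4 fragments:
  1–106 → 106 bp
  107–116 → 10 bp
  117–131 → 15 bp
  132–134 → 3 bp
Sorted largest to smallest: 106, 15, 10, 3 bp.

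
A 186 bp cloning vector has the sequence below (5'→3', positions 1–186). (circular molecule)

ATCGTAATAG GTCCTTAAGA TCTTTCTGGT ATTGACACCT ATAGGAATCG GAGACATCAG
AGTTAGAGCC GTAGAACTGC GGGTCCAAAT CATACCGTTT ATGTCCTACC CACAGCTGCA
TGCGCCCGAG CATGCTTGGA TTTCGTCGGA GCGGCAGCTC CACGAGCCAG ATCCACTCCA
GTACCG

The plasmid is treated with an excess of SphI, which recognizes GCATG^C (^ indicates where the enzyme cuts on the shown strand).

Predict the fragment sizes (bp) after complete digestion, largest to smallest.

174, 12 bp

SphI sites (GCATGC) start at positions 118, 130.
SphI cuts after base 5 of each site (before the last base), so after positions 122, 134.
Circular molecule, 2 cuts → 2 fragments:
  123–134 → 12 bp
  135–186 then 1–122 → 52 + 122 = 174 bp
Sorted largest to smallest: 174, 12 bp.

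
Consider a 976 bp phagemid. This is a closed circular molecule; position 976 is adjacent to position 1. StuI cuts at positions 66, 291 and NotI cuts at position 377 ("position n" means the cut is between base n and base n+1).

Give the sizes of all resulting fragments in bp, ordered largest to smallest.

665, 225, 86 bp

Combined cut positions (sorted): 66, 291, 377.
Circular molecule, 3 cuts → 3 fragments:
  291 − 66 = 225 bp
  377 − 291 = 86 bp
  wrap: 976 − 377 + 66 = 665 bp
Sorted largest to smallest: 665, 225, 86 bp.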